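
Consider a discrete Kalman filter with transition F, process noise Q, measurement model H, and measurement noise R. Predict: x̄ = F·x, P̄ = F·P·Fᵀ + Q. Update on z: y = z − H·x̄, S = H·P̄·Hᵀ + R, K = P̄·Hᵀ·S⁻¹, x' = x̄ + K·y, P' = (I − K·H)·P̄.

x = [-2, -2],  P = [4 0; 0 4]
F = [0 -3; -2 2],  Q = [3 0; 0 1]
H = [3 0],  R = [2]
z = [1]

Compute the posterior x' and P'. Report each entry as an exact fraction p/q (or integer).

x' = [129/353, 1224/353]
P' = [78/353 -48/353; -48/353 6465/353]

x̄ = F·x = [6, 0]
P̄ = F·P·Fᵀ + Q = [39 -24; -24 33]
y = z − H·x̄ = [-17]
S = H·P̄·Hᵀ + R = [353]
K = P̄·Hᵀ·S⁻¹ = [117/353; -72/353]
x' = x̄ + K·y = [129/353, 1224/353]
P' = (I − K·H)·P̄ = [78/353 -48/353; -48/353 6465/353]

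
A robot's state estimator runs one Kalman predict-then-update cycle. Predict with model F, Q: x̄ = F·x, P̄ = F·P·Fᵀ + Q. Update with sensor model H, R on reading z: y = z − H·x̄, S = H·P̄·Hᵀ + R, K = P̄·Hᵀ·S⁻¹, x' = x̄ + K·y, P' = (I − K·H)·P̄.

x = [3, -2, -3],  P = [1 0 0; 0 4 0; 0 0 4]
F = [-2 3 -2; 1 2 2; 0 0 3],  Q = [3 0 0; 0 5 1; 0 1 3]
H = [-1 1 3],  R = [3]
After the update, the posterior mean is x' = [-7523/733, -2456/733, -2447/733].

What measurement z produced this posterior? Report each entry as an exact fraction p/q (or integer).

z = [-3]

x̄ = F·x = [-6, -7, -9]
P̄ = F·P·Fᵀ + Q = [59 6 -24; 6 38 25; -24 25 39]
S = H·P̄·Hᵀ + R = [733]
K = P̄·Hᵀ·S⁻¹ = [-125/733; 107/733; 166/733]
x' − x̄ = [-3125/733, 2675/733, 4150/733] = K·y
y = (KᵀK)⁻¹·Kᵀ·(x' − x̄) = [25]
z = y + H·x̄ = [25] + [-28] = [-3]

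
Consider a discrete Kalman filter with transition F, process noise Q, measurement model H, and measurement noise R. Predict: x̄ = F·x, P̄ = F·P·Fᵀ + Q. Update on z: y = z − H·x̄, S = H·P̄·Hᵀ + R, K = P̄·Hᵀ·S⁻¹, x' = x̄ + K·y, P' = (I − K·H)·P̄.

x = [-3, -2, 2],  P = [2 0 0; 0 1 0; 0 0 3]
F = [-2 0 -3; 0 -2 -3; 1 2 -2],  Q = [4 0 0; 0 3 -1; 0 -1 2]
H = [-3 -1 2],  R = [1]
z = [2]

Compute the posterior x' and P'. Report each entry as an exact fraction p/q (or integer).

x̄ = F·x = [0, -2, -11]
P̄ = F·P·Fᵀ + Q = [39 27 14; 27 34 13; 14 13 20]
y = z − H·x̄ = [22]
S = H·P̄·Hᵀ + R = [408]
K = P̄·Hᵀ·S⁻¹ = [-29/102; -89/408; -5/136]
x' = x̄ + K·y = [-319/51, -1387/204, -803/68]
P' = (I − K·H)·P̄ = [307/51 173/102 331/34; 173/102 5951/408 1323/136; 331/34 1323/136 2645/136]

x' = [-319/51, -1387/204, -803/68]
P' = [307/51 173/102 331/34; 173/102 5951/408 1323/136; 331/34 1323/136 2645/136]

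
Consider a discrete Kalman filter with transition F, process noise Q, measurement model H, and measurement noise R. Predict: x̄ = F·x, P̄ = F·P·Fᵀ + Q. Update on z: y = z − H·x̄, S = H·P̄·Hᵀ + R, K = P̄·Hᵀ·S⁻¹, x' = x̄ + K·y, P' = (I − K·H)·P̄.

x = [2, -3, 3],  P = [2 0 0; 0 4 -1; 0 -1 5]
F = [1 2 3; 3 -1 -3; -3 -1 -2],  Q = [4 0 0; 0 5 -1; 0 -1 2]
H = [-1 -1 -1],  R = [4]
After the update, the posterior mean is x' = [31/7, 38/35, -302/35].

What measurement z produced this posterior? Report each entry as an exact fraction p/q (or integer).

x̄ = F·x = [5, 0, -9]
P̄ = F·P·Fᵀ + Q = [55 -38 -37; -38 66 10; -37 10 40]
S = H·P̄·Hᵀ + R = [35]
K = P̄·Hᵀ·S⁻¹ = [4/7; -38/35; -13/35]
x' − x̄ = [-4/7, 38/35, 13/35] = K·y
y = (KᵀK)⁻¹·Kᵀ·(x' − x̄) = [-1]
z = y + H·x̄ = [-1] + [4] = [3]

z = [3]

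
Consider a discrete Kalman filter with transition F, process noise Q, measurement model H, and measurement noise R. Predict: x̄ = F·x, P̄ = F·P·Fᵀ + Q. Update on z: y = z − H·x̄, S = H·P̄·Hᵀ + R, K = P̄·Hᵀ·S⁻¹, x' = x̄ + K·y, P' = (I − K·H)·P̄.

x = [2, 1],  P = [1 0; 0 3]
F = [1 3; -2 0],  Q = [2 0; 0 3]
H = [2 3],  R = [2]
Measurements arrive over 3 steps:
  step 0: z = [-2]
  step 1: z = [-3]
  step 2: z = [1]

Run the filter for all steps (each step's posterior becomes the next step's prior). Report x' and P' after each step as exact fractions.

step 0: x' = [5, -4], P' = [1914/161 -1240/161; -1240/161 838/161]
step 1: x' = [-247891/126269, 34591/126269], P' = [339098/126269 -215724/126269; -215724/126269 164910/126269]
step 2: x' = [-59104238/26389033, 48914397/26389033], P' = [71156418/26389033 -45163340/26389033; -45163340/26389033 34400822/26389033]

step 0: x̄ = F·x = [5, -4]
step 0: P̄ = F·P·Fᵀ + Q = [30 -2; -2 7]
step 0: y = z − H·x̄ = [0]
step 0: S = H·P̄·Hᵀ + R = [161]
step 0: K = P̄·Hᵀ·S⁻¹ = [54/161; 17/161]
step 0: x' = x̄ + K·y = [5, -4]
step 0: P' = (I − K·H)·P̄ = [1914/161 -1240/161; -1240/161 838/161]
step 1: x̄ = F·x = [-7, -10]
step 1: P̄ = F·P·Fᵀ + Q = [334/23 516/23; 516/23 8139/161]
step 1: y = z − H·x̄ = [41]
step 1: S = H·P̄·Hᵀ + R = [126269/161]
step 1: K = P̄·Hᵀ·S⁻¹ = [15512/126269; 31641/126269]
step 1: x' = x̄ + K·y = [-247891/126269, 34591/126269]
step 1: P' = (I − K·H)·P̄ = [339098/126269 -215724/126269; -215724/126269 164910/126269]
step 2: x̄ = F·x = [-11086/9713, 495782/126269]
step 2: P̄ = F·P·Fᵀ + Q = [60114/9713 47396/9713; 47396/9713 1735199/126269]
step 2: y = z − H·x̄ = [-97531/11479]
step 2: S = H·P̄·Hᵀ + R = [2399003/11479]
step 2: K = P̄·Hᵀ·S⁻¹ = [310128/2399003; 585263/2399003]
step 2: x' = x̄ + K·y = [-59104238/26389033, 48914397/26389033]
step 2: P' = (I − K·H)·P̄ = [71156418/26389033 -45163340/26389033; -45163340/26389033 34400822/26389033]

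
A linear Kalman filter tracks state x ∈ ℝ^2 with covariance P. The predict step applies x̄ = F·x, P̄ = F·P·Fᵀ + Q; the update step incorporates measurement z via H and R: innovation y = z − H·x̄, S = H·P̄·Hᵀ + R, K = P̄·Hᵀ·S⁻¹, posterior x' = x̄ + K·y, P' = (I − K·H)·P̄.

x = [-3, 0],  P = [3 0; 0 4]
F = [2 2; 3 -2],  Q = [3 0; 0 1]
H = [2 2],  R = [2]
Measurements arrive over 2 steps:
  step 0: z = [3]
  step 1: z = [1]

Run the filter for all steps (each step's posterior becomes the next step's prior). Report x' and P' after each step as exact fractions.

step 0: x' = [45/53, 29/53], P' = [917/53 -906/53; -906/53 2764/159]
step 1: x' = [127351/46327, -103989/46327], P' = [684965/138981 -684158/138981; -684158/138981 752762/138981]

step 0: x̄ = F·x = [-6, -9]
step 0: P̄ = F·P·Fᵀ + Q = [31 2; 2 44]
step 0: y = z − H·x̄ = [33]
step 0: S = H·P̄·Hᵀ + R = [318]
step 0: K = P̄·Hᵀ·S⁻¹ = [11/53; 46/159]
step 0: x' = x̄ + K·y = [45/53, 29/53]
step 0: P' = (I − K·H)·P̄ = [917/53 -906/53; -906/53 2764/159]
step 1: x̄ = F·x = [148/53, 77/53]
step 1: P̄ = F·P·Fᵀ + Q = [793/159 14/159; 14/159 68590/159]
step 1: y = z − H·x̄ = [-397/53]
step 1: S = H·P̄·Hᵀ + R = [92654/53]
step 1: K = P̄·Hᵀ·S⁻¹ = [269/46327; 22868/46327]
step 1: x' = x̄ + K·y = [127351/46327, -103989/46327]
step 1: P' = (I − K·H)·P̄ = [684965/138981 -684158/138981; -684158/138981 752762/138981]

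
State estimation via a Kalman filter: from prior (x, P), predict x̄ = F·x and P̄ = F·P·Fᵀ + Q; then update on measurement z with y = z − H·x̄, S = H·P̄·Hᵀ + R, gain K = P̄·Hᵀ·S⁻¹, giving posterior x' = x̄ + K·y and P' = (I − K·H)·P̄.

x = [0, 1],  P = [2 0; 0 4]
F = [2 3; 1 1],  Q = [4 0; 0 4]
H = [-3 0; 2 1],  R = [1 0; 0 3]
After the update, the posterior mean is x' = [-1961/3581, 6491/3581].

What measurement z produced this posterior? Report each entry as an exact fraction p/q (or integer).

z = [2, 2]

x̄ = F·x = [3, 1]
P̄ = F·P·Fᵀ + Q = [48 16; 16 10]
S = H·P̄·Hᵀ + R = [433 -336; -336 269]
K = P̄·Hᵀ·S⁻¹ = [-1104/3581 112/3581; 1200/3581 2058/3581]
x' − x̄ = [-12704/3581, 2910/3581] = K·y
y = (KᵀK)⁻¹·Kᵀ·(x' − x̄) = [11, -5]
z = y + H·x̄ = [11, -5] + [-9, 7] = [2, 2]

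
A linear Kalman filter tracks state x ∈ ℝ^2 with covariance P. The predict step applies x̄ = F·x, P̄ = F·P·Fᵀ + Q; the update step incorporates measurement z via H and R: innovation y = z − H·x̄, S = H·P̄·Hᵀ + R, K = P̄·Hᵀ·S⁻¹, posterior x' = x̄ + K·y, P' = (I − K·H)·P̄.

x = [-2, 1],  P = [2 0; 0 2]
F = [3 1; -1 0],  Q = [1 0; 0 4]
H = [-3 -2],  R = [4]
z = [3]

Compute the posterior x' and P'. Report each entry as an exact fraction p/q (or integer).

x' = [-317/145, 242/145]
P' = [444/145 -564/145; -564/145 834/145]

x̄ = F·x = [-5, 2]
P̄ = F·P·Fᵀ + Q = [21 -6; -6 6]
y = z − H·x̄ = [-8]
S = H·P̄·Hᵀ + R = [145]
K = P̄·Hᵀ·S⁻¹ = [-51/145; 6/145]
x' = x̄ + K·y = [-317/145, 242/145]
P' = (I − K·H)·P̄ = [444/145 -564/145; -564/145 834/145]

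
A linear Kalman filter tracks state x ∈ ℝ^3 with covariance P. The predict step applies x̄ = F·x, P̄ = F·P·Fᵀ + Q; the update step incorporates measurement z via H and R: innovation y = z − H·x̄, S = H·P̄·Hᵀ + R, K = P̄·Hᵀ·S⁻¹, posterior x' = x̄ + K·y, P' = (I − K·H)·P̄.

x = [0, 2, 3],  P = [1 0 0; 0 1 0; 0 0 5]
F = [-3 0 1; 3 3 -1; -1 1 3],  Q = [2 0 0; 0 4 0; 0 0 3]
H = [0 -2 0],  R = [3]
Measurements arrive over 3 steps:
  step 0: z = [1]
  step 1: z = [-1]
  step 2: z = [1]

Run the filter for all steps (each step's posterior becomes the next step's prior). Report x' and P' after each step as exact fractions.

step 0: x̄ = F·x = [3, 3, 11]
step 0: P̄ = F·P·Fᵀ + Q = [16 -14 18; -14 27 -15; 18 -15 50]
step 0: y = z − H·x̄ = [7]
step 0: S = H·P̄·Hᵀ + R = [111]
step 0: K = P̄·Hᵀ·S⁻¹ = [28/111; -18/37; 10/37]
step 0: x' = x̄ + K·y = [529/111, -15/37, 477/37]
step 0: P' = (I − K·H)·P̄ = [992/111 -14/37 386/37; -14/37 27/37 -15/37; 386/37 -15/37 1550/37]
step 1: x̄ = F·x = [-52/37, 7/37, 3719/111]
step 1: P̄ = F·P·Fᵀ + Q = [2284/37 -2129/37 1809/37; -2129/37 2439/37 -1821/37; 1809/37 -1821/37 36122/111]
step 1: y = z − H·x̄ = [-23/37]
step 1: S = H·P̄·Hᵀ + R = [9867/37]
step 1: K = P̄·Hᵀ·S⁻¹ = [4258/9867; -1626/3289; 1214/3289]
step 1: x' = x̄ + K·y = [-718/429, 71/143, 14275/429]
step 1: P' = (I − K·H)·P̄ = [119072/9867 -2129/3289 21097/3289; -2129/3289 2439/3289 -1821/3289; 21097/3289 -1821/3289 2852462/9867]
step 2: x̄ = F·x = [16429/429, -15790/429, 43756/429]
step 2: P̄ = F·P·Fᵀ + Q = [3564098/9867 -3503270/9867 2765130/3289; -3503270/9867 3567497/9867 -2767815/3289; 2765130/3289 -2767815/3289 25428398/9867]
step 2: y = z − H·x̄ = [-31151/429]
step 2: S = H·P̄·Hᵀ + R = [14299589/9867]
step 2: K = P̄·Hᵀ·S⁻¹ = [7006540/14299589; -7134994/14299589; 16606890/14299589]
step 2: x' = x̄ + K·y = [38851329/14299589, -8224504/14299589, 757843258/42898767]
step 2: P' = (I − K·H)·P̄ = [189878766/14299589 -10509810/14299589 229434330/14299589; -10509810/14299589 10702491/14299589 -24910335/14299589; 229434330/14299589 -24910335/14299589 26703206098/42898767]

step 0: x' = [529/111, -15/37, 477/37], P' = [992/111 -14/37 386/37; -14/37 27/37 -15/37; 386/37 -15/37 1550/37]
step 1: x' = [-718/429, 71/143, 14275/429], P' = [119072/9867 -2129/3289 21097/3289; -2129/3289 2439/3289 -1821/3289; 21097/3289 -1821/3289 2852462/9867]
step 2: x' = [38851329/14299589, -8224504/14299589, 757843258/42898767], P' = [189878766/14299589 -10509810/14299589 229434330/14299589; -10509810/14299589 10702491/14299589 -24910335/14299589; 229434330/14299589 -24910335/14299589 26703206098/42898767]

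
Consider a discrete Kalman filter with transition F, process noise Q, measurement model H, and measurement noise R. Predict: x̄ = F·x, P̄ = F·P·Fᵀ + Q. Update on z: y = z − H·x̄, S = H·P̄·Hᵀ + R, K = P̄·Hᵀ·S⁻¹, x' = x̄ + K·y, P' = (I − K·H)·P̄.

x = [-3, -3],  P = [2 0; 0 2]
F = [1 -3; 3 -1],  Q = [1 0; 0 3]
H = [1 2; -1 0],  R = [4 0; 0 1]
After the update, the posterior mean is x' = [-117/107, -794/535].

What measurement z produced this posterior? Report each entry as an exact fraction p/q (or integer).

x̄ = F·x = [6, -6]
P̄ = F·P·Fᵀ + Q = [21 12; 12 23]
S = H·P̄·Hᵀ + R = [165 -45; -45 22]
K = P̄·Hᵀ·S⁻¹ = [3/107 -96/107; 736/1605 42/107]
x' − x̄ = [-759/107, 2416/535] = K·y
y = (KᵀK)⁻¹·Kᵀ·(x' − x̄) = [3, 8]
z = y + H·x̄ = [3, 8] + [-6, -6] = [-3, 2]

z = [-3, 2]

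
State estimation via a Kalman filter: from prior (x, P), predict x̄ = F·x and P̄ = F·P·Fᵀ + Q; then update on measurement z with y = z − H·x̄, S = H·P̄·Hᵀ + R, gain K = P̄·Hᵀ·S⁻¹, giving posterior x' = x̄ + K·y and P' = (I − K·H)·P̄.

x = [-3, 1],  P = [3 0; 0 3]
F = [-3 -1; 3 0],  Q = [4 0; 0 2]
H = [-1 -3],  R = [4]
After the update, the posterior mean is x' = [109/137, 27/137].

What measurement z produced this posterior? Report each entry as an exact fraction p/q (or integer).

z = [-2]

x̄ = F·x = [8, -9]
P̄ = F·P·Fᵀ + Q = [34 -27; -27 29]
S = H·P̄·Hᵀ + R = [137]
K = P̄·Hᵀ·S⁻¹ = [47/137; -60/137]
x' − x̄ = [-987/137, 1260/137] = K·y
y = (KᵀK)⁻¹·Kᵀ·(x' − x̄) = [-21]
z = y + H·x̄ = [-21] + [19] = [-2]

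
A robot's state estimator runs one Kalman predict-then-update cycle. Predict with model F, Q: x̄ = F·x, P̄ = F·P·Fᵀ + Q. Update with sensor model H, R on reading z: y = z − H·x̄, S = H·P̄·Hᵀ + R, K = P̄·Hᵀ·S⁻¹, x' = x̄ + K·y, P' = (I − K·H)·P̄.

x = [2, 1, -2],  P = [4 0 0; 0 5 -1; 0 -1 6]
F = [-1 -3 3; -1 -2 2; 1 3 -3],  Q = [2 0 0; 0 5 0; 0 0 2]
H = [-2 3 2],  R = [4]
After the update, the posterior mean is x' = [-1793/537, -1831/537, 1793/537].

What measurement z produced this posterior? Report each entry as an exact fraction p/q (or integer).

z = [3]

x̄ = F·x = [-11, -8, 11]
P̄ = F·P·Fᵀ + Q = [123 82 -121; 82 61 -82; -121 -82 123]
S = H·P̄·Hᵀ + R = [537]
K = P̄·Hᵀ·S⁻¹ = [-242/537; -145/537; 242/537]
x' − x̄ = [4114/537, 2465/537, -4114/537] = K·y
y = (KᵀK)⁻¹·Kᵀ·(x' − x̄) = [-17]
z = y + H·x̄ = [-17] + [20] = [3]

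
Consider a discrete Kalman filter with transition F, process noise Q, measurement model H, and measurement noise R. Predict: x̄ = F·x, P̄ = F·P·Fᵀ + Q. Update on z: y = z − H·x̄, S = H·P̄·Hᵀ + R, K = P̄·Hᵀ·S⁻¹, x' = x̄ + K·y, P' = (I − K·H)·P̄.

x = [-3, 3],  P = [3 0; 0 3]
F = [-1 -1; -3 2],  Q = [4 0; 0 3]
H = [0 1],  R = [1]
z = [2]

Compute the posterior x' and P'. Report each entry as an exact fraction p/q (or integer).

x' = [-39/43, 99/43]
P' = [421/43 3/43; 3/43 42/43]

x̄ = F·x = [0, 15]
P̄ = F·P·Fᵀ + Q = [10 3; 3 42]
y = z − H·x̄ = [-13]
S = H·P̄·Hᵀ + R = [43]
K = P̄·Hᵀ·S⁻¹ = [3/43; 42/43]
x' = x̄ + K·y = [-39/43, 99/43]
P' = (I − K·H)·P̄ = [421/43 3/43; 3/43 42/43]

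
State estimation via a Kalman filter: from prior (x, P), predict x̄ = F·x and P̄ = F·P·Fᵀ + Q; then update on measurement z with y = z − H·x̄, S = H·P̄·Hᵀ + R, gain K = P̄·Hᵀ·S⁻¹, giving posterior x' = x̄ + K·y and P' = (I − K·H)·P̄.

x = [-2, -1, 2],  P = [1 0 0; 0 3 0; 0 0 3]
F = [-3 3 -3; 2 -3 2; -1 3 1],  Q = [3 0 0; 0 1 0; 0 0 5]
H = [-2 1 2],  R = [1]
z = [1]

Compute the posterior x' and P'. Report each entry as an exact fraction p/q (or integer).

x' = [219/397, 191/397, 327/397]
P' = [6321/397 -6147/397 9324/397; -6147/397 7468/397 -9831/397; 9324/397 -9831/397 14243/397]

x̄ = F·x = [-3, 3, 1]
P̄ = F·P·Fᵀ + Q = [66 -51 21; -51 44 -23; 21 -23 36]
y = z − H·x̄ = [-10]
S = H·P̄·Hᵀ + R = [397]
K = P̄·Hᵀ·S⁻¹ = [-141/397; 100/397; 7/397]
x' = x̄ + K·y = [219/397, 191/397, 327/397]
P' = (I − K·H)·P̄ = [6321/397 -6147/397 9324/397; -6147/397 7468/397 -9831/397; 9324/397 -9831/397 14243/397]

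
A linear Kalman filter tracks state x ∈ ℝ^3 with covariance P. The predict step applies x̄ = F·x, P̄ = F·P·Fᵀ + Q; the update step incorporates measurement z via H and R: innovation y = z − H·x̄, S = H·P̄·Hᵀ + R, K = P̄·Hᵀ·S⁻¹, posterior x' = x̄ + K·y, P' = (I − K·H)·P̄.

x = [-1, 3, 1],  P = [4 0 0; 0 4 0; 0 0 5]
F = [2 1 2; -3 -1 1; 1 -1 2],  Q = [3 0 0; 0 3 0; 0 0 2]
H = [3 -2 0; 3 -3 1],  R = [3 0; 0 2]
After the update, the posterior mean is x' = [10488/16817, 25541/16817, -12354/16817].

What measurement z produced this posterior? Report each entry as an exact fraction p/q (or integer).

z = [-2, -3]

x̄ = F·x = [3, 1, -2]
P̄ = F·P·Fᵀ + Q = [43 -18 24; -18 48 2; 24 2 30]
S = H·P̄·Hᵀ + R = [798 1013; 1013 1307]
K = P̄·Hᵀ·S⁻¹ = [5964/16817 -1959/16817; 2498/16817 -4458/16817; -8372/16817 7724/16817]
x' − x̄ = [-39963/16817, 8724/16817, 21280/16817] = K·y
y = (KᵀK)⁻¹·Kᵀ·(x' − x̄) = [-9, -7]
z = y + H·x̄ = [-9, -7] + [7, 4] = [-2, -3]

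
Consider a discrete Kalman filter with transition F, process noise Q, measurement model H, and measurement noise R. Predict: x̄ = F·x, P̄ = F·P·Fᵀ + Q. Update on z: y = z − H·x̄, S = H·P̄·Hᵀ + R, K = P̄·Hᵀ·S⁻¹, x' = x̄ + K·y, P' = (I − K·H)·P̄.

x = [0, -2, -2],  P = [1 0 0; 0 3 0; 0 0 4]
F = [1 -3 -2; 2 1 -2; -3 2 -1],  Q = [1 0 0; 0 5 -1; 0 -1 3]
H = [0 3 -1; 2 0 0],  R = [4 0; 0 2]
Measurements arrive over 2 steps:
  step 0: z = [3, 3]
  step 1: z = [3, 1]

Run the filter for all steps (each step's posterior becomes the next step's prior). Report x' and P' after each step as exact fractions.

step 0: x' = [5015/3137, 7181/6274, 3021/6274], P' = [4645/9411 -451/9411 -1433/9411; -451/9411 59153/18822 152311/18822; -1433/9411 152311/18822 455321/18822]
step 1: x' = [55220047/145672270, 374375707/437016810, -89120249/87403362], P' = [143671447/291344540 15271139/291344540 7421677/58268908; 15271139/291344540 1128502229/874033620 479041835/174806724; 7421677/58268908 479041835/174806724 1515064825/174806724]

step 0: x̄ = F·x = [10, 2, -2]
step 0: P̄ = F·P·Fᵀ + Q = [45 9 -13; 9 28 7; -13 7 28]
step 0: y = z − H·x̄ = [-5, -17]
step 0: S = H·P̄·Hᵀ + R = [242 80; 80 182]
step 0: K = P̄·Hᵀ·S⁻¹ = [20/9411 4645/9411; 6287/18822 -451/9411; 403/18822 -1433/9411]
step 0: x' = x̄ + K·y = [5015/3137, 7181/6274, 3021/6274]
step 0: P' = (I − K·H)·P̄ = [4645/9411 -451/9411 -1433/9411; -451/9411 59153/18822 152311/18822; -1433/9411 152311/18822 455321/18822]
step 1: x̄ = F·x = [-17555/6274, 21199/6274, -18749/6274]
step 1: P̄ = F·P·Fᵀ + Q = [4226381/18822 2293355/18822 117097/6274; 2293355/18822 1421783/18822 60155/6274; 117097/6274 60155/6274 72131/6274]
step 1: y = z − H·x̄ = [-31762/3137, 20692/3137]
step 1: S = H·P̄·Hᵀ + R = [2000823/3137 2176258/3137; 2176258/3137 8471584/9411]
step 1: K = P̄·Hᵀ·S⁻¹ = [1088129/145672270 143671447/291344540; 123787189/437016810 15271139/291344540; -9742415/87403362 7421677/58268908]
step 1: x' = x̄ + K·y = [55220047/145672270, 374375707/437016810, -89120249/87403362]
step 1: P' = (I − K·H)·P̄ = [143671447/291344540 15271139/291344540 7421677/58268908; 15271139/291344540 1128502229/874033620 479041835/174806724; 7421677/58268908 479041835/174806724 1515064825/174806724]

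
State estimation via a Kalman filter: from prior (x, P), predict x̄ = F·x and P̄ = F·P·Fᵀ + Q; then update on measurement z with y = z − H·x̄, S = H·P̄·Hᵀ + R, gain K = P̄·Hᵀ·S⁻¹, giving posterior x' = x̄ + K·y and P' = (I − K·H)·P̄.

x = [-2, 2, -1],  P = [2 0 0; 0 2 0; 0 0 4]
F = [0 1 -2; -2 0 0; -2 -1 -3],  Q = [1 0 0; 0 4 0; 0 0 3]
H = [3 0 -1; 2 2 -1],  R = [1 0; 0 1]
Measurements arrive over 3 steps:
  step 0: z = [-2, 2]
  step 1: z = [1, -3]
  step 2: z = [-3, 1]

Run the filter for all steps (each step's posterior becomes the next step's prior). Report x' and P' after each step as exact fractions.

step 0: x̄ = F·x = [4, 4, 5]
step 0: P̄ = F·P·Fᵀ + Q = [19 0 22; 0 12 8; 22 8 49]
step 0: y = z − H·x̄ = [-9, -9]
step 0: S = H·P̄·Hᵀ + R = [89 37; 37 54]
step 0: K = P̄·Hᵀ·S⁻¹ = [1298/3437 129/3437; -1024/3437 1720/3437; 73/491 50/491]
step 0: x' = x̄ + K·y = [905/3437, 7484/3437, 1348/491]
step 0: P' = (I − K·H)·P̄ = [17809/3437 8320/3437 7447/491; 8320/3437 5532/3437 3712/491; 7447/491 3712/491 22268/491]
step 1: x̄ = F·x = [-11388/3437, -1810/3437, -37602/3437]
step 1: P̄ = F·P·Fᵀ + Q = [528537/3437 191876/3437 1095616/3437; 191876/3437 84984/3437 400650/3437; 1095616/3437 400650/3437 2304695/3437]
step 1: y = z − H·x̄ = [-1/3437, -21517/3437]
step 1: S = H·P̄·Hᵀ + R = [491269/3437 347793/3437; 347793/3437 312160/3437]
step 1: K = P̄·Hᵀ·S⁻¹ = [9570910/9425243 -240285/9425243; 402810/9425243 4172948/9425243; 19599647/9425243 -1068648/9425243]
step 1: x' = x̄ + K·y = [-29727677/9425243, -31087988/9425243, -96431041/9425243]
step 1: P' = (I − K·H)·P̄ = [109060343/9425243 49624574/9425243 317610119/9425243; 49624574/9425243 26697356/9425243 148470912/9425243; 317610119/9425243 148470912/9425243 933230710/9425243]
step 2: x̄ = F·x = [161774094/9425243, 59455354/9425243, 379836465/9425243]
step 2: P̄ = F·P·Fᵀ + Q = [3175161791/9425243 1171191328/9425243 6595407320/9425243; 1171191328/9425243 473942344/9425243 2441151234/9425243; 6595407320/9425243 2441151234/9425243 13790936043/9425243]
step 2: y = z − H·x̄ = [-133761546/9425243, -53197188/9425243]
step 2: S = H·P̄·Hᵀ + R = [2804373485/9425243 2009715689/9425243; 2009715689/9425243 1620074234/9425243]
step 2: K = P̄·Hᵀ·S⁻¹ = [18813641100/17836359761 -248069903/17836359761; 3280816970/53509079283 23975390200/53509079283; 117433764851/53509079283 -4242344816/53509079283]
step 2: x' = x̄ + K·y = [40541749686/17836359761, 51886575978/17836359761, 171251407733/17836359761]
step 2: P' = (I − K·H)·P̄ = [215184675735/17836359761 98061482366/17836359761 626740386105/17836359761; 98061482366/17836359761 157439510164/53509079283 879272524324/53509079283; 626740386105/17836359761 879272524324/53509079283 5523229710094/53509079283]

step 0: x' = [905/3437, 7484/3437, 1348/491], P' = [17809/3437 8320/3437 7447/491; 8320/3437 5532/3437 3712/491; 7447/491 3712/491 22268/491]
step 1: x' = [-29727677/9425243, -31087988/9425243, -96431041/9425243], P' = [109060343/9425243 49624574/9425243 317610119/9425243; 49624574/9425243 26697356/9425243 148470912/9425243; 317610119/9425243 148470912/9425243 933230710/9425243]
step 2: x' = [40541749686/17836359761, 51886575978/17836359761, 171251407733/17836359761], P' = [215184675735/17836359761 98061482366/17836359761 626740386105/17836359761; 98061482366/17836359761 157439510164/53509079283 879272524324/53509079283; 626740386105/17836359761 879272524324/53509079283 5523229710094/53509079283]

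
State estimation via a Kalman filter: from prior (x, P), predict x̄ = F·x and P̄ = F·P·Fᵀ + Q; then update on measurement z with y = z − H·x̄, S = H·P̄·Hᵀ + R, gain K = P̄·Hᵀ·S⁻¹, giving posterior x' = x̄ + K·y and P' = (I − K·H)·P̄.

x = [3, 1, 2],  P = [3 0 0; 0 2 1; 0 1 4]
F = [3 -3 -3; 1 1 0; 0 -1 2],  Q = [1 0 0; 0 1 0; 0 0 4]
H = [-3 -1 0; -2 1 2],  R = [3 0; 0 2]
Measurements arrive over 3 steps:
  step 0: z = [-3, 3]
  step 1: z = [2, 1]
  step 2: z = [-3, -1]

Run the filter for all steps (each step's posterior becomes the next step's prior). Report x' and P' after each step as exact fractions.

step 0: x̄ = F·x = [0, 4, 3]
step 0: P̄ = F·P·Fᵀ + Q = [100 0 -21; 0 6 0; -21 0 18]
step 0: y = z − H·x̄ = [1, -7]
step 0: S = H·P̄·Hᵀ + R = [909 720; 720 648]
step 0: K = P̄·Hᵀ·S⁻¹ = [-280/981 -221/3924; -38/327 181/1308; -71/327 473/1308]
step 0: x' = x̄ + K·y = [427/3924, 1271/436, 329/1308]
step 0: P' = (I − K·H)·P̄ = [1459/1962 -899/654 899/654; -899/654 975/218 -757/218; 899/654 -757/218 757/218]
step 1: x̄ = F·x = [-11999/1308, 5933/1962, -3155/1308]
step 1: P̄ = F·P·Fᵀ + Q = [3639/218 -1600/327 3351/218; -1600/327 3401/981 -795/109; 3351/218 -795/109 7903/218]
step 1: y = z − H·x̄ = [-88277/3924, -30503/1962]
step 1: S = H·P̄·Hᵀ + R = [249847/1962 23485/981; 23485/981 83063/981]
step 1: K = P̄·Hᵀ·S⁻¹ = [-7152479/20030531 239701/20030531; 1925284/20030531 -860013/20030531; -8068151/20030531 10435126/20030531]
step 1: x' = x̄ + K·y = [-1015435/765498, 195092/127583, -184983/127583]
step 1: P' = (I − K·H)·P̄ = [12984169/20030531 -17495070/20030531 21971405/20030531; -17495070/20030531 46709358/20030531 -41709762/20030531; 21971405/20030531 -41709762/20030531 53261412/20030531]
step 2: x̄ = F·x = [-1076089/255166, 155117/765498, -565058/127583]
step 2: P̄ = F·P·Fᵀ + Q = [205275236/20030531 -41960496/20030531 130002528/20030531; -41960496/20030531 44733918/20030531 -68691002/20030531; 130002528/20030531 -68691002/20030531 506716178/20030531]
step 2: y = z − H·x̄ = [-5913089/382749, -596453/765498]
step 2: S = H·P̄·Hᵀ + R = [1700539659/20030531 586244830/20030531; 586244830/20030531 1785818388/20030531]
step 2: K = P̄·Hᵀ·S⁻¹ = [-5691083852/16806668729 56548524/16806668729; 1872529445/33613337458 -1557949533/67226674916; -12171871219/33613337458 33768236491/67226674916]
step 2: x' = x̄ + K·y = [102001270327/100840012374, -86041999451/134453349832, 104064131977/134453349832]
step 2: P' = (I − K·H)·P̄ = [9733330268/16806668729 -12126739248/16806668729 15853248416/16806668729; -12126739248/16806668729 67142847153/33613337458 -58603876839/33613337458; 15853248416/16806668729 -58603876839/33613337458 77892553497/33613337458]

step 0: x' = [427/3924, 1271/436, 329/1308], P' = [1459/1962 -899/654 899/654; -899/654 975/218 -757/218; 899/654 -757/218 757/218]
step 1: x' = [-1015435/765498, 195092/127583, -184983/127583], P' = [12984169/20030531 -17495070/20030531 21971405/20030531; -17495070/20030531 46709358/20030531 -41709762/20030531; 21971405/20030531 -41709762/20030531 53261412/20030531]
step 2: x' = [102001270327/100840012374, -86041999451/134453349832, 104064131977/134453349832], P' = [9733330268/16806668729 -12126739248/16806668729 15853248416/16806668729; -12126739248/16806668729 67142847153/33613337458 -58603876839/33613337458; 15853248416/16806668729 -58603876839/33613337458 77892553497/33613337458]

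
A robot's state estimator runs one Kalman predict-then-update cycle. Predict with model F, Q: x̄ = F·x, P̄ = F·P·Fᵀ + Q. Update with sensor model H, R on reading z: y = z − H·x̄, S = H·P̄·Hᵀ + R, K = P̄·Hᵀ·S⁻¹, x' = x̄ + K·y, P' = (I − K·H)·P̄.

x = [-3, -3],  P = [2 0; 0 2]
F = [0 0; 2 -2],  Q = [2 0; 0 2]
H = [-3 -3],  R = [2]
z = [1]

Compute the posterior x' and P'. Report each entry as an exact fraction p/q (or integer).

x̄ = F·x = [0, 0]
P̄ = F·P·Fᵀ + Q = [2 0; 0 18]
y = z − H·x̄ = [1]
S = H·P̄·Hᵀ + R = [182]
K = P̄·Hᵀ·S⁻¹ = [-3/91; -27/91]
x' = x̄ + K·y = [-3/91, -27/91]
P' = (I − K·H)·P̄ = [164/91 -162/91; -162/91 180/91]

x' = [-3/91, -27/91]
P' = [164/91 -162/91; -162/91 180/91]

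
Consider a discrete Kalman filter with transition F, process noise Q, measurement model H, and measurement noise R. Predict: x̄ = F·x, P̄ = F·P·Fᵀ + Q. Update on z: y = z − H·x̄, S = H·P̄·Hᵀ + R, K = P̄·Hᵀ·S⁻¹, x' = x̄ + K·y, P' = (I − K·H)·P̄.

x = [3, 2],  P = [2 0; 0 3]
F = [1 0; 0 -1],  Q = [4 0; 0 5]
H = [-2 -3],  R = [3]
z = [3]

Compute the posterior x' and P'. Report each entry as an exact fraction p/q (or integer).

x' = [29/11, -30/11]
P' = [50/11 -32/11; -32/11 24/11]

x̄ = F·x = [3, -2]
P̄ = F·P·Fᵀ + Q = [6 0; 0 8]
y = z − H·x̄ = [3]
S = H·P̄·Hᵀ + R = [99]
K = P̄·Hᵀ·S⁻¹ = [-4/33; -8/33]
x' = x̄ + K·y = [29/11, -30/11]
P' = (I − K·H)·P̄ = [50/11 -32/11; -32/11 24/11]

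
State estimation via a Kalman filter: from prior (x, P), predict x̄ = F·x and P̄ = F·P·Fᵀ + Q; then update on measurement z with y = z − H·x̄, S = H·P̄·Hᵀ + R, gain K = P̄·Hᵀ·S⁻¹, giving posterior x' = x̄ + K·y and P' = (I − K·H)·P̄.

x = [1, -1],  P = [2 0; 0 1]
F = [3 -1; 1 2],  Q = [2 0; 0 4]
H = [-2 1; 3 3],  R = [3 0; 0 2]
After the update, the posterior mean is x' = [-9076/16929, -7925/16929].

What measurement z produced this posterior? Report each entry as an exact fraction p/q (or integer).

z = [1, -3]

x̄ = F·x = [4, -1]
P̄ = F·P·Fᵀ + Q = [21 4; 4 10]
S = H·P̄·Hᵀ + R = [81 -108; -108 353]
K = P̄·Hᵀ·S⁻¹ = [-5314/16929 73/627; 5242/16929 134/627]
x' − x̄ = [-76792/16929, 9004/16929] = K·y
y = (KᵀK)⁻¹·Kᵀ·(x' − x̄) = [10, -12]
z = y + H·x̄ = [10, -12] + [-9, 9] = [1, -3]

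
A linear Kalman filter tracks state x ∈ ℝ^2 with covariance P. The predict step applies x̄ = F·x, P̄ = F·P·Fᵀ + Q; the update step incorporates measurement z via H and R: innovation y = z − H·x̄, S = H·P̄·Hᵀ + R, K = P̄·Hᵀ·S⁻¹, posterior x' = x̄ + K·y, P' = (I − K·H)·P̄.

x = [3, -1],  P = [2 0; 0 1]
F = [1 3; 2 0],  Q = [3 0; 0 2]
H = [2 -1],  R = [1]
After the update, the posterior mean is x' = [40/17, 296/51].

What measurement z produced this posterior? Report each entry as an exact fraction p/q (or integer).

x̄ = F·x = [0, 6]
P̄ = F·P·Fᵀ + Q = [14 4; 4 10]
S = H·P̄·Hᵀ + R = [51]
K = P̄·Hᵀ·S⁻¹ = [8/17; -2/51]
x' − x̄ = [40/17, -10/51] = K·y
y = (KᵀK)⁻¹·Kᵀ·(x' − x̄) = [5]
z = y + H·x̄ = [5] + [-6] = [-1]

z = [-1]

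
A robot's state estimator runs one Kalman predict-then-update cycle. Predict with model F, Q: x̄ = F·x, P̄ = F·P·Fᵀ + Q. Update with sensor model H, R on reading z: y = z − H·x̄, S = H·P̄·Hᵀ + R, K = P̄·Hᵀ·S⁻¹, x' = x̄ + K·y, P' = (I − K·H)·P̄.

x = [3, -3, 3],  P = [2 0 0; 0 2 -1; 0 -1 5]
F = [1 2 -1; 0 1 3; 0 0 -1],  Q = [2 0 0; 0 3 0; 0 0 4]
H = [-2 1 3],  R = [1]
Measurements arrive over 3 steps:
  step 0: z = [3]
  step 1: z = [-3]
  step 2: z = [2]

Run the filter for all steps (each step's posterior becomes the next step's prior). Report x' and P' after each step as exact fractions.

step 0: x' = [-207/53, 216/53, -156/53], P' = [857/106 -219/53 705/106; -219/53 1754/53 -725/53; 705/106 -725/53 953/106]
step 1: x' = [36996/12601, -55701/12601, 61131/25202], P' = [189568/12601 -8534/12601 126777/12601; -8534/12601 855279/25202 -296087/25202; 126777/12601 -296087/25202 133568/12601]
step 2: x' = [-20197191/8541394, 79382101/25624182, -49600241/25624182], P' = [128276437/8541394 -1228141/8541394 84268351/8541394; -1228141/8541394 1577458781/25624182 -528477205/25624182; 84268351/8541394 -528477205/25624182 344287103/25624182]

step 0: x̄ = F·x = [-6, 6, -3]
step 0: P̄ = F·P·Fᵀ + Q = [21 -16 7; -16 44 -14; 7 -14 9]
step 0: y = z − H·x̄ = [-6]
step 0: S = H·P̄·Hᵀ + R = [106]
step 0: K = P̄·Hᵀ·S⁻¹ = [-37/106; 17/53; -1/106]
step 0: x' = x̄ + K·y = [-207/53, 216/53, -156/53]
step 0: P' = (I − K·H)·P̄ = [857/106 -219/53 705/106; -219/53 1754/53 -725/53; 705/106 -725/53 953/106]
step 1: x̄ = F·x = [381/53, -252/53, 156/53]
step 1: P̄ = F·P·Fᵀ + Q = [9346/53 -708/53 1574/53; -708/53 3703/106 -1409/106; 1574/53 -1409/106 1377/106]
step 1: y = z − H·x̄ = [387/53]
step 1: S = H·P̄·Hᵀ + R = [25202/53]
step 1: K = P̄·Hᵀ·S⁻¹ = [-7339/12601; 577/12601; -1787/25202]
step 1: x' = x̄ + K·y = [36996/12601, -55701/12601, 61131/25202]
step 1: P' = (I − K·H)·P̄ = [189568/12601 -8534/12601 126777/12601; -8534/12601 855279/25202 -296087/25202; 126777/12601 -296087/25202 133568/12601]
step 2: x̄ = F·x = [-209943/25202, 71991/25202, -61131/25202]
step 2: P̄ = F·P·Fᵀ + Q = [2363380/12601 172309/25202 302878/12601; 172309/25202 1558587/25202 -505321/25202; 302878/12601 -505321/25202 183972/12601]
step 2: y = z − H·x̄ = [-129040/12601]
step 2: S = H·P̄·Hᵀ + R = [12812091/25202]
step 2: K = P̄·Hᵀ·S⁻¹ = [-2487981/4270697; -301994/12812091; -613001/12812091]
step 2: x' = x̄ + K·y = [-20197191/8541394, 79382101/25624182, -49600241/25624182]
step 2: P' = (I − K·H)·P̄ = [128276437/8541394 -1228141/8541394 84268351/8541394; -1228141/8541394 1577458781/25624182 -528477205/25624182; 84268351/8541394 -528477205/25624182 344287103/25624182]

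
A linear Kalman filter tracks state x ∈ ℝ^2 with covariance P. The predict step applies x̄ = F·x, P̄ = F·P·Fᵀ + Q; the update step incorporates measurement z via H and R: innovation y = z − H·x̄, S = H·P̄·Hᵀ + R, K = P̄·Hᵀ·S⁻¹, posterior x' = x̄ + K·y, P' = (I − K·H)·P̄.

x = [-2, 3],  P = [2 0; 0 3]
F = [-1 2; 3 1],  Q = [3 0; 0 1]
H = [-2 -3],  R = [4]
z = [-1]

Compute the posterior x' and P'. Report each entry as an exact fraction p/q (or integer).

x' = [326/45, -67/15]
P' = [1717/135 -374/45; -374/45 88/15]

x̄ = F·x = [8, -3]
P̄ = F·P·Fᵀ + Q = [17 0; 0 22]
y = z − H·x̄ = [6]
S = H·P̄·Hᵀ + R = [270]
K = P̄·Hᵀ·S⁻¹ = [-17/135; -11/45]
x' = x̄ + K·y = [326/45, -67/15]
P' = (I − K·H)·P̄ = [1717/135 -374/45; -374/45 88/15]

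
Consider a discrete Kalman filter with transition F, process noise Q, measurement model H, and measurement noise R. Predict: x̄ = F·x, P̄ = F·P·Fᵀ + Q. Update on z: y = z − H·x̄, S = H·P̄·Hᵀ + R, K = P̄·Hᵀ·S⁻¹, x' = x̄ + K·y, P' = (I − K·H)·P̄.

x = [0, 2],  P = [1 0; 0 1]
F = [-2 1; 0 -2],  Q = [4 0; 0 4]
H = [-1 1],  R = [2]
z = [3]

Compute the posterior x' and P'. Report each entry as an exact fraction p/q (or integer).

x̄ = F·x = [2, -4]
P̄ = F·P·Fᵀ + Q = [9 -2; -2 8]
y = z − H·x̄ = [9]
S = H·P̄·Hᵀ + R = [23]
K = P̄·Hᵀ·S⁻¹ = [-11/23; 10/23]
x' = x̄ + K·y = [-53/23, -2/23]
P' = (I − K·H)·P̄ = [86/23 64/23; 64/23 84/23]

x' = [-53/23, -2/23]
P' = [86/23 64/23; 64/23 84/23]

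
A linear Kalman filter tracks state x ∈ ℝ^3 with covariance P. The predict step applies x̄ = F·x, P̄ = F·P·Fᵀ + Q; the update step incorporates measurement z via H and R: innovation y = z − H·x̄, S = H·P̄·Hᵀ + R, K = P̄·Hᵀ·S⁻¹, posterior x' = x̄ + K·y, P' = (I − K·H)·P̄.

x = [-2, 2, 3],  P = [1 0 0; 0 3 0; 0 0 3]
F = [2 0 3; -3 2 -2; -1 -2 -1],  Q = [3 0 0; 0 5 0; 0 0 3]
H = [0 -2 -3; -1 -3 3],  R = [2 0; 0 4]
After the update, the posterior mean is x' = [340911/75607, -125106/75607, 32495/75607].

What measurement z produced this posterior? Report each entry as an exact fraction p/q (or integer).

z = [2, 2]

x̄ = F·x = [5, 4, -5]
P̄ = F·P·Fᵀ + Q = [34 -24 -11; -24 38 -3; -11 -3 19]
S = H·P̄·Hᵀ + R = [289 -33; -33 527]
K = P̄·Hᵀ·S⁻¹ = [21426/75607 2059/75607; -19288/75607 -15411/75607; -12168/75607 10285/75607]
x' − x̄ = [-37124/75607, -427534/75607, 410530/75607] = K·y
y = (KᵀK)⁻¹·Kᵀ·(x' − x̄) = [-5, 34]
z = y + H·x̄ = [-5, 34] + [7, -32] = [2, 2]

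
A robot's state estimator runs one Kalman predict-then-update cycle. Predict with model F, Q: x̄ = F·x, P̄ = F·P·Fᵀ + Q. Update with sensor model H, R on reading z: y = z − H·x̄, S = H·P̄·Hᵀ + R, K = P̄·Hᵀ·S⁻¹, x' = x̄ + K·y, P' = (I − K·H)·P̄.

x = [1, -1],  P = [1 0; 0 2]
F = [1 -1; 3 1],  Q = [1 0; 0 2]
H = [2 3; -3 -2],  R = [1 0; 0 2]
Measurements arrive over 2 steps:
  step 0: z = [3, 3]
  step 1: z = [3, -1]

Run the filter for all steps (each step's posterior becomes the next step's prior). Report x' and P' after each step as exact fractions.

step 0: x̄ = F·x = [2, 2]
step 0: P̄ = F·P·Fᵀ + Q = [4 1; 1 13]
step 0: y = z − H·x̄ = [-7, 13]
step 0: S = H·P̄·Hᵀ + R = [146 -115; -115 102]
step 0: K = P̄·Hᵀ·S⁻¹ = [-488/1667 -779/1667; 847/1667 481/1667]
step 0: x' = x̄ + K·y = [-3377/1667, 3658/1667]
step 0: P' = (I − K·H)·P̄ = [1130/1667 -916/1667; -916/1667 893/1667]
step 1: x̄ = F·x = [-7035/1667, -6473/1667]
step 1: P̄ = F·P·Fᵀ + Q = [5522/1667 4329/1667; 4329/1667 8901/1667]
step 1: y = z − H·x̄ = [38490/1667, -35718/1667]
step 1: S = H·P̄·Hᵀ + R = [155812/1667 -142815/1667; -142815/1667 140584/1667]
step 1: K = P̄·Hᵀ·S⁻¹ = [-134368/904949 -298869/904949; 4149/10903 1827/10903]
step 1: x' = x̄ + K·y = [-517779/904949, 14315/10903]
step 1: P' = (I − K·H)·P̄ = [412390/904949 -3852/10903; -3852/10903 3951/10903]

step 0: x' = [-3377/1667, 3658/1667], P' = [1130/1667 -916/1667; -916/1667 893/1667]
step 1: x' = [-517779/904949, 14315/10903], P' = [412390/904949 -3852/10903; -3852/10903 3951/10903]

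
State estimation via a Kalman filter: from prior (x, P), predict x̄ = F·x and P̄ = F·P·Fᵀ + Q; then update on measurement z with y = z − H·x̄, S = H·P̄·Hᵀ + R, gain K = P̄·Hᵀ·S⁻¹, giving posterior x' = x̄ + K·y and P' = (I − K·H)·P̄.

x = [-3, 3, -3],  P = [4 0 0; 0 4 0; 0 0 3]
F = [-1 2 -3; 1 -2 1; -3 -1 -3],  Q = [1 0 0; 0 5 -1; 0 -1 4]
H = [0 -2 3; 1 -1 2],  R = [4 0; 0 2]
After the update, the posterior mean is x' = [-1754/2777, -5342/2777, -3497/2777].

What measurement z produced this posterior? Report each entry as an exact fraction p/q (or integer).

z = [1, -2]

x̄ = F·x = [18, -12, 15]
P̄ = F·P·Fᵀ + Q = [48 -29 31; -29 28 -14; 31 -14 71]
S = H·P̄·Hᵀ + R = [923 731; 731 600]
K = P̄·Hᵀ·S⁻¹ = [-11009/19439 17916/19439; 3335/19439 -6817/19439; 1129/2777 -510/2777]
x' − x̄ = [-51740/2777, 27982/2777, -45152/2777] = K·y
y = (KᵀK)⁻¹·Kᵀ·(x' − x̄) = [-68, -62]
z = y + H·x̄ = [-68, -62] + [69, 60] = [1, -2]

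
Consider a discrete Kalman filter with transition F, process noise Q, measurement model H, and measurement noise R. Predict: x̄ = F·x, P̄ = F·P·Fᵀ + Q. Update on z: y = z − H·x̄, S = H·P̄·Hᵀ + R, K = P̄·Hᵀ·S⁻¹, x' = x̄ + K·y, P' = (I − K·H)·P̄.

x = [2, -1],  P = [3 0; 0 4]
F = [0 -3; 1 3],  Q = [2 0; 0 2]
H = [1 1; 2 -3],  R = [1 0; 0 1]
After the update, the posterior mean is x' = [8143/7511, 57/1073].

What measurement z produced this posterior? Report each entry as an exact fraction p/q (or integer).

x̄ = F·x = [3, -1]
P̄ = F·P·Fᵀ + Q = [38 -36; -36 41]
S = H·P̄·Hᵀ + R = [8 -11; -11 954]
K = P̄·Hᵀ·S⁻¹ = [3932/7511 1494/7511; 375/1073 -215/1073]
x' − x̄ = [-14390/7511, 1130/1073] = K·y
y = (KᵀK)⁻¹·Kᵀ·(x' − x̄) = [-1, -7]
z = y + H·x̄ = [-1, -7] + [2, 9] = [1, 2]

z = [1, 2]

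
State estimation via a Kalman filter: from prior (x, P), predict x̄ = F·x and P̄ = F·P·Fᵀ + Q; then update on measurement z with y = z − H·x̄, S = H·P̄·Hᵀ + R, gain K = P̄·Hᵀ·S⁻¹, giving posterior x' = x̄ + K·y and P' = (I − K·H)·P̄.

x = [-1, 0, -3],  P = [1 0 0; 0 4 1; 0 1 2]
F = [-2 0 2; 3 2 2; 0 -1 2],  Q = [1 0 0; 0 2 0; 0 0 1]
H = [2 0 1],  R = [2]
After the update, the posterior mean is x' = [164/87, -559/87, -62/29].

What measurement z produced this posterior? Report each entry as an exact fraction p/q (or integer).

z = [2]

x̄ = F·x = [-4, -9, -6]
P̄ = F·P·Fᵀ + Q = [13 6 6; 6 43 2; 6 2 9]
S = H·P̄·Hᵀ + R = [87]
K = P̄·Hᵀ·S⁻¹ = [32/87; 14/87; 7/29]
x' − x̄ = [512/87, 224/87, 112/29] = K·y
y = (KᵀK)⁻¹·Kᵀ·(x' − x̄) = [16]
z = y + H·x̄ = [16] + [-14] = [2]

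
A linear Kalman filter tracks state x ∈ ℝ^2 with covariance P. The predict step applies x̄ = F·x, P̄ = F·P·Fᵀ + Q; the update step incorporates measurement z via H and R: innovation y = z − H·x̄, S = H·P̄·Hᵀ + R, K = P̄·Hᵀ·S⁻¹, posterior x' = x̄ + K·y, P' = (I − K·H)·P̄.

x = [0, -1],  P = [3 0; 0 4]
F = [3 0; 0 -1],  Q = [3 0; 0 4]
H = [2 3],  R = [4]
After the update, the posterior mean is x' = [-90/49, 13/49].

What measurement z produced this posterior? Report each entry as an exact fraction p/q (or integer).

x̄ = F·x = [0, 1]
P̄ = F·P·Fᵀ + Q = [30 0; 0 8]
S = H·P̄·Hᵀ + R = [196]
K = P̄·Hᵀ·S⁻¹ = [15/49; 6/49]
x' − x̄ = [-90/49, -36/49] = K·y
y = (KᵀK)⁻¹·Kᵀ·(x' − x̄) = [-6]
z = y + H·x̄ = [-6] + [3] = [-3]

z = [-3]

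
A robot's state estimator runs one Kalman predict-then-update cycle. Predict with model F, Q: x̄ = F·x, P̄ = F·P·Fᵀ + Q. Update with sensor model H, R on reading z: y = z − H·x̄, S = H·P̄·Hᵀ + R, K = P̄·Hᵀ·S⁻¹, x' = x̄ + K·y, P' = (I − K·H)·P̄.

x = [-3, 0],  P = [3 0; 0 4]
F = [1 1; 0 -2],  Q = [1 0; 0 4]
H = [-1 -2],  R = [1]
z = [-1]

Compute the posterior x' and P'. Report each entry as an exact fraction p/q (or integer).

x' = [-203/57, 128/57]
P' = [392/57 -200/57; -200/57 116/57]

x̄ = F·x = [-3, 0]
P̄ = F·P·Fᵀ + Q = [8 -8; -8 20]
y = z − H·x̄ = [-4]
S = H·P̄·Hᵀ + R = [57]
K = P̄·Hᵀ·S⁻¹ = [8/57; -32/57]
x' = x̄ + K·y = [-203/57, 128/57]
P' = (I − K·H)·P̄ = [392/57 -200/57; -200/57 116/57]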